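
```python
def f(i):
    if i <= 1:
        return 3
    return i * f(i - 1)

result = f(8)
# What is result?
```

f(8) = 8 * 7 * 6 * 5 * 4 * 3 * 2 * 3 = 120960

Answer: 120960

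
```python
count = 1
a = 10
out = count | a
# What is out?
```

Trace:
`count = 1` → count = 1
`a = 10` → a = 10
`out = count | a` → out = 11
So out = 11

Answer: 11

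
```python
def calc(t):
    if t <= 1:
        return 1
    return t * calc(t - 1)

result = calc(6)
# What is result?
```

calc(6) = 6 * 5 * 4 * 3 * 2 * 1 = 720

Answer: 720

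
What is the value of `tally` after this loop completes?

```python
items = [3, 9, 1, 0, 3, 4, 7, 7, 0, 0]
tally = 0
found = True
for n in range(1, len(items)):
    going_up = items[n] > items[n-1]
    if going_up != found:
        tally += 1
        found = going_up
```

Count direction changes in [3, 9, 1, 0, 3, 4, 7, 7, 0, 0]
`tally` takes the values: 0 → 1 → 2 → 3

Answer: 3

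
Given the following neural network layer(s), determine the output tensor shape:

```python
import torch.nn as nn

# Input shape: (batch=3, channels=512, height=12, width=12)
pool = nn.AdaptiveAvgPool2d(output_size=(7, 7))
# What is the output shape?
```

Input: (3, 512, 12, 12) -> Output: (3, 512, 7, 7)

Answer: (3, 512, 7, 7)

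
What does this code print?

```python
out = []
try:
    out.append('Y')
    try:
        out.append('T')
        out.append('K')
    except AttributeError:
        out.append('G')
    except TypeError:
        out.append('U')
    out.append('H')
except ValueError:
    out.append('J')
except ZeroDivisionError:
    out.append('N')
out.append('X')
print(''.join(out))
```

Execution trace: 'Y' (try body) → 'T' (inner try body) → 'K' (inner try body, no exception) → 'H' (try body, no exception) → 'X' (after the try/except). Output: YTKHX

Answer: YTKHX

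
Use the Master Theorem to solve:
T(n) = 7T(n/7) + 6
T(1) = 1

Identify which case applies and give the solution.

a=7, b=7, f(n)=6. log_7(7) = 1. Since c=0 < 1, Case 1 applies: T(n) = Θ(n^log_b(a)) = O(n).

Answer: O(n) - Case 1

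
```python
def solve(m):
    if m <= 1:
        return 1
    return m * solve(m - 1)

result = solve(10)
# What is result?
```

solve(10) = 10 * 9 * 8 * 7 * 6 * 5 * 4 * 3 * 2 * 1 = 3628800

Answer: 3628800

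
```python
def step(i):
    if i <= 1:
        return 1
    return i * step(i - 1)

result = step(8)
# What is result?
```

step(8) = 8 * 7 * 6 * 5 * 4 * 3 * 2 * 1 = 40320

Answer: 40320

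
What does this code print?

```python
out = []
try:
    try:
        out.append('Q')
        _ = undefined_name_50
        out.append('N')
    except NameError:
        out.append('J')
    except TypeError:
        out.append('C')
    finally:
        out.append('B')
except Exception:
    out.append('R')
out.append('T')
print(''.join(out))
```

Execution trace: 'Q' (inner try body) → 'J' (inner except NameError) → 'B' (inner finally) → 'T' (after the try/except). Output: QJBT

Answer: QJBT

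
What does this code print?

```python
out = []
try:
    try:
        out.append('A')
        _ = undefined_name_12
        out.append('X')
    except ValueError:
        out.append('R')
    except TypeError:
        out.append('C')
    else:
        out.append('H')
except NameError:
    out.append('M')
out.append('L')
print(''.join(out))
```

Execution trace: 'A' (inner try body) → 'M' (outer except NameError) → 'L' (after the try/except). Output: AML

Answer: AML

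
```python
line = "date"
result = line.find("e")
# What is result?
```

Trace:
`line = "date"` → line = 'date'
`result = line.find("e")` → result = 3
So result = 3

Answer: 3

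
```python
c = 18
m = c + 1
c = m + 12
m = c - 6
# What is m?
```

Trace:
`c = 18` → c = 18
`m = c + 1` → m = 19
`c = m + 12` → c = 31
`m = c - 6` → m = 25
So m = 25

Answer: 25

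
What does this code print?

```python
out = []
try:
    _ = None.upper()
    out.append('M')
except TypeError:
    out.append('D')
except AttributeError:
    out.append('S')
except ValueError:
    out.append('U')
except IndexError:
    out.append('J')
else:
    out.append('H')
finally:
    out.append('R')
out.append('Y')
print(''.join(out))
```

Execution trace: 'S' (except AttributeError) → 'R' (finally) → 'Y' (after the try/except). Output: SRY

Answer: SRY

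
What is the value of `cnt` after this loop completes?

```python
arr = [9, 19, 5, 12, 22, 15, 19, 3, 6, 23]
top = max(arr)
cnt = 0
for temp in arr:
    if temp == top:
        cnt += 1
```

Count of max value 23 in [9, 19, 5, 12, 22, 15, 19, 3, 6, 23]
`cnt` takes the values: 0 → 1

Answer: 1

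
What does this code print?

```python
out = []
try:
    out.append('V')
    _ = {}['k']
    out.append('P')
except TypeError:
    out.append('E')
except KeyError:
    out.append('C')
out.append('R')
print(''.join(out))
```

Execution trace: 'V' (try body) → 'C' (except KeyError) → 'R' (after the try/except). Output: VCR

Answer: VCR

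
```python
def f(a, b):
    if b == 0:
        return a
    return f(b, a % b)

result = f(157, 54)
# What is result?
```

f(157, 54) -> f(54, 49) -> f(49, 5) -> f(5, 4) -> f(4, 1) -> f(1, 0) -> 1

Answer: 1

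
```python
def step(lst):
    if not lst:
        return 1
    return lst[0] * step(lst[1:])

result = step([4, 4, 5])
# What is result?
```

Product over [4, 4, 5] = 4 * 4 * 5 = 80

Answer: 80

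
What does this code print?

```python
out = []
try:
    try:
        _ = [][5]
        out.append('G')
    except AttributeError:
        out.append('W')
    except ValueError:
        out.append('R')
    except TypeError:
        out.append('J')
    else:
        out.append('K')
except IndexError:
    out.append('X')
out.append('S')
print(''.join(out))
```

Execution trace: 'X' (outer except IndexError) → 'S' (after the try/except). Output: XS

Answer: XS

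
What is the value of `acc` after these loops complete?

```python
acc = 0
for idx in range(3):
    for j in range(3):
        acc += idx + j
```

Sum of all idx+j for idx,j in 3x3
`acc` takes the values: 0 → 1 → 3 → 4 → 6 → 9 → 11 → 14 → 18

Answer: 18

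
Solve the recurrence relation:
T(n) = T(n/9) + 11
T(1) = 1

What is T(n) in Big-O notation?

Each step divides n by 9 and adds 11. After log_9(n) steps we reach T(1)=1. So T(n) = 11·log_9(n) + 1 = O(log n).

Answer: O(log n)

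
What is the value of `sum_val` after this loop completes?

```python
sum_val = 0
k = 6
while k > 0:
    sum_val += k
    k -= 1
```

Sum 6 down to 1
`sum_val` takes the values: 0 → 6 → 11 → 15 → 18 → 20 → 21

Answer: 21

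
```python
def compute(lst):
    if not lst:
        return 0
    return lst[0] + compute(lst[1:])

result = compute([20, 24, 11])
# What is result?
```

20 + 24 + 11 + 0 = 55

Answer: 55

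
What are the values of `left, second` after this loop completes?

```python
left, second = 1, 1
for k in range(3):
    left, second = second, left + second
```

Fibonacci: after 3 iterations
`left, second` takes the values: (1, 1) → (1, 2) → (2, 3) → (3, 5)

Answer: 3, 5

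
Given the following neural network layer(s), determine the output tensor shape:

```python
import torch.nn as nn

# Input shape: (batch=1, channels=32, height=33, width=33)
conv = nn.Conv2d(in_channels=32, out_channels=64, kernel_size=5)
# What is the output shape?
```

Input: (1, 32, 33, 33) -> Output: (1, 64, 29, 29)

Answer: (1, 64, 29, 29)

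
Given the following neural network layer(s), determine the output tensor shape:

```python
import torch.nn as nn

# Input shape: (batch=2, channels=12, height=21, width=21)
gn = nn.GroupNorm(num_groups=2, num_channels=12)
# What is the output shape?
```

Input: (2, 12, 21, 21) -> Output: (2, 12, 21, 21)

Answer: (2, 12, 21, 21)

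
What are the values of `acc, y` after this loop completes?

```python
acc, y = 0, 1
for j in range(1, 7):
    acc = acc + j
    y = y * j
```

Sum and factorial of 1 to 6
`acc, y` takes the values: (0, 1) → (1, 1) → (3, 1) → (3, 2) → (6, 2) → (6, 6) → (10, 6) → (10, 24) → (15, 24) → (15, 120) → (21, 120) → (21, 720)

Answer: 21, 720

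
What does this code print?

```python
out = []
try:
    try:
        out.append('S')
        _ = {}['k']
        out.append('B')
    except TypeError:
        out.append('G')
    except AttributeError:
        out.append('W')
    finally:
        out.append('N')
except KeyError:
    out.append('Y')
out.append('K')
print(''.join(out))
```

Execution trace: 'S' (try body) → 'N' (finally) → 'Y' (outer except KeyError) → 'K' (after the try/except). Output: SNYK

Answer: SNYK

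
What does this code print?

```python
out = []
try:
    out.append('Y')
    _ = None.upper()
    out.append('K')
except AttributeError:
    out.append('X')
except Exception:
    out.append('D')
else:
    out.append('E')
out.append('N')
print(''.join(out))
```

Execution trace: 'Y' (try body) → 'X' (except AttributeError) → 'N' (after the try/except). Output: YXN

Answer: YXN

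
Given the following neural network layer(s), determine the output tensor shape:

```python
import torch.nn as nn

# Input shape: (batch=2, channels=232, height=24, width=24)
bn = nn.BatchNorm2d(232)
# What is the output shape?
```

Input: (2, 232, 24, 24) -> Output: (2, 232, 24, 24)

Answer: (2, 232, 24, 24)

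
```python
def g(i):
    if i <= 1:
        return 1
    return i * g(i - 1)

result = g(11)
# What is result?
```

g(11) = 11 * 10 * 9 * 8 * 7 * 6 * 5 * 4 * 3 * 2 * 1 = 39916800

Answer: 39916800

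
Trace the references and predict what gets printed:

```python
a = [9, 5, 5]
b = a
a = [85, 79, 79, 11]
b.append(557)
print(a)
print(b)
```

Key concept: rebinding vs mutation: a is rebound to a new list, b still points at the original.
Step by step:
`a = [9, 5, 5]` → a = [9, 5, 5]
`b = a` → b = [9, 5, 5] (same object as a)
`a = [85, 79, 79, 11]` → a = [85, 79, 79, 11]
`b.append(557)` → b = [9, 5, 5, 557]
`print(a)` → prints [85, 79, 79, 11]
`print(b)` → prints [9, 5, 5, 557]

Answer:
[85, 79, 79, 11]
[9, 5, 5, 557]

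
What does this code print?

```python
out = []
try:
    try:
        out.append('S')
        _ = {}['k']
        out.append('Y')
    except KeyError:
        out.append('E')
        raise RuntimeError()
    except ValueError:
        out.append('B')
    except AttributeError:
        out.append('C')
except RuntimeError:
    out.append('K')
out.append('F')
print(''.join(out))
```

Execution trace: 'S' (inner try body) → 'E' (inner except KeyError) → 'K' (outer except RuntimeError) → 'F' (after the try/except). Output: SEKF

Answer: SEKF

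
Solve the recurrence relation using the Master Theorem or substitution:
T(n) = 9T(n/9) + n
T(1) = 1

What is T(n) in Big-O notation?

By Master Theorem: a=9, b=9, f(n)=n. Since log_9(9) = 1 and f(n) = Θ(n^1), Case 2 applies. T(n) = O(n log n).

Answer: O(n log n)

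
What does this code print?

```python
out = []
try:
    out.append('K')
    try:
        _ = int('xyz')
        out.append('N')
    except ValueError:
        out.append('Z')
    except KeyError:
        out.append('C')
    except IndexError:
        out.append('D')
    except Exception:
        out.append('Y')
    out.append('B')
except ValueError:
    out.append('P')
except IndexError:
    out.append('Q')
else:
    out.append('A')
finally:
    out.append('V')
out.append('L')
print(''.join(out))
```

Execution trace: 'K' (try body) → 'Z' (inner except ValueError) → 'B' (try body, no exception) → 'A' (else) → 'V' (finally) → 'L' (after the try/except). Output: KZBAVL

Answer: KZBAVL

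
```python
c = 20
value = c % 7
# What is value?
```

Trace:
`c = 20` → c = 20
`value = c % 7` → value = 6
So value = 6

Answer: 6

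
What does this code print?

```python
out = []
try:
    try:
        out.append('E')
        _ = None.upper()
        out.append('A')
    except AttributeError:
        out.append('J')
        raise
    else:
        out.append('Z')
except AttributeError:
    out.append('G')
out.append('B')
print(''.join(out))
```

Execution trace: 'E' (inner try body) → 'J' (inner except AttributeError) → 'G' (outer except AttributeError) → 'B' (after the try/except). Output: EJGB

Answer: EJGB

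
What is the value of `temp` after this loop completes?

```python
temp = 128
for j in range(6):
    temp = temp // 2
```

Halve 6 times: 128 // 2^6 = 2
`temp` takes the values: 128 → 64 → 32 → 16 → 8 → 4 → 2

Answer: 2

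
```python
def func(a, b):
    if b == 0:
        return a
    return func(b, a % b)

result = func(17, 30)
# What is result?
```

func(17, 30) -> func(30, 17) -> func(17, 13) -> func(13, 4) -> func(4, 1) -> func(1, 0) -> 1

Answer: 1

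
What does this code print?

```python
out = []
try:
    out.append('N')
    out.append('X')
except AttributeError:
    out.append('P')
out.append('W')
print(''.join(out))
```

Execution trace: 'N' (try body) → 'X' (try body, no exception) → 'W' (after the try/except). Output: NXW

Answer: NXW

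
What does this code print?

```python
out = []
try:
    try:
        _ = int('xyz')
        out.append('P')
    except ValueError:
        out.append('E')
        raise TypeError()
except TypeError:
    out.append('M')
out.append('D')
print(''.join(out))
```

Execution trace: 'E' (inner except ValueError) → 'M' (outer except TypeError) → 'D' (after the try/except). Output: EMD

Answer: EMD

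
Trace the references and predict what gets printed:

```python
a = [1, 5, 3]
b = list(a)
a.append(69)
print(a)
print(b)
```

Key concept: list() constructor creates copy.
Step by step:
`a = [1, 5, 3]` → a = [1, 5, 3]
`b = list(a)` → b = [1, 5, 3]
`a.append(69)` → a = [1, 5, 3, 69]
`print(a)` → prints [1, 5, 3, 69]
`print(b)` → prints [1, 5, 3]

Answer:
[1, 5, 3, 69]
[1, 5, 3]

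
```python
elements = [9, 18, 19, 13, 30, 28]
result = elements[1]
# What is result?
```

Trace:
`elements = [9, 18, 19, 13, 30, 28]` → elements = [9, 18, 19, 13, 30, 28]
`result = elements[1]` → result = 18
So result = 18

Answer: 18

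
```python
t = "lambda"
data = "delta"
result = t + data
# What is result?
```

Trace:
`t = "lambda"` → t = 'lambda'
`data = "delta"` → data = 'delta'
`result = t + data` → result = 'lambdadelta'
So result = 'lambdadelta'

Answer: 'lambdadelta'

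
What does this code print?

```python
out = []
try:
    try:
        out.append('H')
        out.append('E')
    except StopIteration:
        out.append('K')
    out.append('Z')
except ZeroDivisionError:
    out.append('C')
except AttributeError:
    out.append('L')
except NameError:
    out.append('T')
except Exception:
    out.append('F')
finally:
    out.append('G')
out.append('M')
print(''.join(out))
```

Execution trace: 'H' (inner try body) → 'E' (inner try body, no exception) → 'Z' (try body, no exception) → 'G' (finally) → 'M' (after the try/except). Output: HEZGM

Answer: HEZGM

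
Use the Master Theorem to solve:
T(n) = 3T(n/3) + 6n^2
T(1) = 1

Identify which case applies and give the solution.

a=3, b=3, f(n)=6n^2. log_3(3) = 1. Since c=2 > 1 and the regularity condition holds (3(n/3)^2 = (3/3^2)n^2 with 3/3^2 < 1), Case 3 applies: T(n) = Θ(f(n)) = O(n^2).

Answer: O(n^2) - Case 3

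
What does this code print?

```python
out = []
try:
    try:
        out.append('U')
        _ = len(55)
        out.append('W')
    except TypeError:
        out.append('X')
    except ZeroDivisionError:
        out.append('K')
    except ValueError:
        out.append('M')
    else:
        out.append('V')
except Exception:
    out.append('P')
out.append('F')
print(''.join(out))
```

Execution trace: 'U' (inner try body) → 'X' (inner except TypeError) → 'F' (after the try/except). Output: UXF

Answer: UXF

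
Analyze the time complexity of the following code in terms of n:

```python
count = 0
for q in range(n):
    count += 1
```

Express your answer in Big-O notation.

Each loop level contributes: n. Multiplying the contributions gives O(n).

Answer: O(n)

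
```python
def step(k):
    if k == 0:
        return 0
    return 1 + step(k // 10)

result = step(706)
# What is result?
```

Count of digits of 706: 3

Answer: 3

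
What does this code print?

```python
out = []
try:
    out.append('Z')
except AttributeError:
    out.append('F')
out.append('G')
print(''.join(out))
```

Execution trace: 'Z' (try body, no exception) → 'G' (after the try/except). Output: ZG

Answer: ZG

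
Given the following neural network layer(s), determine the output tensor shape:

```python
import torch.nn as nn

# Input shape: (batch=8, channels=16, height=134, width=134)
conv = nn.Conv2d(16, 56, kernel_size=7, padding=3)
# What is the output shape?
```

Input: (8, 16, 134, 134) -> Output: (8, 56, 134, 134)

Answer: (8, 56, 134, 134)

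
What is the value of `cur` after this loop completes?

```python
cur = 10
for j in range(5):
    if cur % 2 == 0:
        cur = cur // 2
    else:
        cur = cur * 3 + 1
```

Collatz-style transformation from 10
`cur` takes the values: 10 → 5 → 16 → 8 → 4 → 2

Answer: 2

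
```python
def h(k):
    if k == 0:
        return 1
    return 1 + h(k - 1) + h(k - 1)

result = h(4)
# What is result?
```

h(k) = 1 + 2·h(k-1), h(0)=1. Closed form: (1+1)·2^4 - 1 = 31.

Answer: 31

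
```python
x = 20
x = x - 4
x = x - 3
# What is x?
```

Trace:
`x = 20` → x = 20
`x = x - 4` → x = 16
`x = x - 3` → x = 13
So x = 13

Answer: 13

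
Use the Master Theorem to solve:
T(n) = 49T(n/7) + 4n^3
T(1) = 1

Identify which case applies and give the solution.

a=49, b=7, f(n)=4n^3. log_7(49) = 2. Since c=3 > 2 and the regularity condition holds (49(n/7)^3 = (49/7^3)n^3 with 49/7^3 < 1), Case 3 applies: T(n) = Θ(f(n)) = O(n^3).

Answer: O(n^3) - Case 3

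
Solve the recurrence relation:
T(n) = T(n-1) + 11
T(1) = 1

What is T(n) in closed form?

Unrolling: T(n) = T(1) + 11·(n-1) = 1 + 11(n-1) = 11n - 10.

Answer: T(n) = 11n - 10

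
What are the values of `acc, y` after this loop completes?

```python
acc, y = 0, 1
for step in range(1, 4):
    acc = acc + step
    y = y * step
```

Sum and factorial of 1 to 3
`acc, y` takes the values: (0, 1) → (1, 1) → (3, 1) → (3, 2) → (6, 2) → (6, 6)

Answer: 6, 6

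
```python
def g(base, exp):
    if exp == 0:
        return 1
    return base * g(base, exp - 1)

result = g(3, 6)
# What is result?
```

g(3, 6) = 3 * 3 * 3 * 3 * 3 * 3 = 729

Answer: 729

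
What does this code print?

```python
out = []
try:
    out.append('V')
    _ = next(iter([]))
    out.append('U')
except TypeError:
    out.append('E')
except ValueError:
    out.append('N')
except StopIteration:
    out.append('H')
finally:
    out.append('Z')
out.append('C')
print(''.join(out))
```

Execution trace: 'V' (try body) → 'H' (except StopIteration) → 'Z' (finally) → 'C' (after the try/except). Output: VHZC

Answer: VHZC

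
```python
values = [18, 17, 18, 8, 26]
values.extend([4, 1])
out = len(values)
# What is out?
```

Trace:
`values = [18, 17, 18, 8, 26]` → values = [18, 17, 18, 8, 26]
`values.extend([4, 1])` → values = [18, 17, 18, 8, 26, 4, 1]
`out = len(values)` → out = 7
So out = 7

Answer: 7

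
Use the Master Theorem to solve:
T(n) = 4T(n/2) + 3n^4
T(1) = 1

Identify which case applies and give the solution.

a=4, b=2, f(n)=3n^4. log_2(4) = 2. Since c=4 > 2 and the regularity condition holds (4(n/2)^4 = (4/2^4)n^4 with 4/2^4 < 1), Case 3 applies: T(n) = Θ(f(n)) = O(n^4).

Answer: O(n^4) - Case 3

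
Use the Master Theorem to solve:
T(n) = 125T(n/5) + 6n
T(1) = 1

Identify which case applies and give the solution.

a=125, b=5, f(n)=6n. log_5(125) = 3. Since c=1 < 3, Case 1 applies: T(n) = Θ(n^log_b(a)) = O(n^3).

Answer: O(n^3) - Case 1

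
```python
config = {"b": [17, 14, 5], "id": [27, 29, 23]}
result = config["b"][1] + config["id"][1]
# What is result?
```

Trace:
`config = {"b": [17, 14, 5], "id": [27, 29, 23]}` → config = {'b': [17, 14, 5], 'id': [27, 29, 23]}
`result = config["b"][1] + config["id"][1]` → result = 43
So result = 43

Answer: 43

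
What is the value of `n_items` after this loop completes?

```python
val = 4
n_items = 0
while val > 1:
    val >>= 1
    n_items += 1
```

Count right shifts until 1
`n_items` takes the values: 0 → 1 → 2

Answer: 2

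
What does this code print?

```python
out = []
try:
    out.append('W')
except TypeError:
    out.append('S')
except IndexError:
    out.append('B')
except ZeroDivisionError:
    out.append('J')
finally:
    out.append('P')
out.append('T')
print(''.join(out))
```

Execution trace: 'W' (try body, no exception) → 'P' (finally) → 'T' (after the try/except). Output: WPT

Answer: WPT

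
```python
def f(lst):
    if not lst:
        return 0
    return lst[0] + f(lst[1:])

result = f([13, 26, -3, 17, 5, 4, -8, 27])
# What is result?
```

13 + 26 + (-3) + 17 + 5 + 4 + (-8) + 27 + 0 = 81

Answer: 81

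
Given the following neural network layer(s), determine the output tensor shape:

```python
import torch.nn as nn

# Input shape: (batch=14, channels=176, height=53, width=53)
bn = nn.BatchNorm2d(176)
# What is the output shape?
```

Input: (14, 176, 53, 53) -> Output: (14, 176, 53, 53)

Answer: (14, 176, 53, 53)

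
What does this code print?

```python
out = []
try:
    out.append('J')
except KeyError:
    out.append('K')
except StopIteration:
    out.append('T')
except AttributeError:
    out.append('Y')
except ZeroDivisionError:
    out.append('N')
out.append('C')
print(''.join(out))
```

Execution trace: 'J' (try body, no exception) → 'C' (after the try/except). Output: JC

Answer: JC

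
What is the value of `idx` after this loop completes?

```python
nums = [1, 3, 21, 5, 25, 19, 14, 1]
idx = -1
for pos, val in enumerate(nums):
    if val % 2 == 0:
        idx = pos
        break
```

First even number index in [1, 3, 21, 5, 25, 19, 14, 1]
`idx` takes the values: -1 → 6

Answer: 6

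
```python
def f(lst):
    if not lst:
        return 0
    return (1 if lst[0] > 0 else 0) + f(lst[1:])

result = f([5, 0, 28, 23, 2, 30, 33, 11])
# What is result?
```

Count of positive elements in [5, 0, 28, 23, 2, 30, 33, 11] = 7

Answer: 7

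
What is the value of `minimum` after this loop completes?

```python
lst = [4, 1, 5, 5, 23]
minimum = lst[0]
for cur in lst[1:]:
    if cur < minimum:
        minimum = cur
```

Minimum of [4, 1, 5, 5, 23]
`minimum` takes the values: 4 → 1

Answer: 1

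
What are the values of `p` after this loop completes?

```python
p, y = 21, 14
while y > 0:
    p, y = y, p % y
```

GCD of 21 and 14
`p` takes the values: 21 → 14 → 7

Answer: 7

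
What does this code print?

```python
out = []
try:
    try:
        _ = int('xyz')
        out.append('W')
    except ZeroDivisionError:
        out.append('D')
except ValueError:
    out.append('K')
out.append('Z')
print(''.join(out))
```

Execution trace: 'K' (outer except ValueError) → 'Z' (after the try/except). Output: KZ

Answer: KZ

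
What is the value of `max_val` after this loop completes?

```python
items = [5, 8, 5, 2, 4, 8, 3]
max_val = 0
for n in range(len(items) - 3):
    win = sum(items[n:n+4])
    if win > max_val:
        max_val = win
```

Max sum of 4-element window in [5, 8, 5, 2, 4, 8, 3]
`max_val` takes the values: 0 → 20

Answer: 20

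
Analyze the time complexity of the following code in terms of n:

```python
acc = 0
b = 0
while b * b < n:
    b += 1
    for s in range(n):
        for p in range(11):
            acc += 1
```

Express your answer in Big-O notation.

Each loop level contributes: √n × n × 1. Multiplying the contributions gives O(n√n).

Answer: O(n√n)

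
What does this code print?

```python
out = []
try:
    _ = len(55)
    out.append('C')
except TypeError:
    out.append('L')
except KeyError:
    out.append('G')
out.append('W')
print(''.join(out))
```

Execution trace: 'L' (except TypeError) → 'W' (after the try/except). Output: LW

Answer: LW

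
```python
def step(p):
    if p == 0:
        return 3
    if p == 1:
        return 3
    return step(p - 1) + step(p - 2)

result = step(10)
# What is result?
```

Build up from base cases: step(0)=3, step(1)=3, step(2)=6, step(3)=9, step(4)=15, step(5)=24, step(6)=39, ..., step(10)=267

Answer: 267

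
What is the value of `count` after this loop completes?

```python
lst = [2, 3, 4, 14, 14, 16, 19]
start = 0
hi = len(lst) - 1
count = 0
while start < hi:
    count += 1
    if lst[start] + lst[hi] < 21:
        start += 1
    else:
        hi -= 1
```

Steps to find pair summing to 21
`count` takes the values: 0 → 1 → 2 → 3 → 4 → 5 → 6

Answer: 6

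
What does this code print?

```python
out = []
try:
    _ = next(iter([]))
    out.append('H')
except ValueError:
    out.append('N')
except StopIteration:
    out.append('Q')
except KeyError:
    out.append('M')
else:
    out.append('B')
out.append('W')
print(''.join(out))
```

Execution trace: 'Q' (except StopIteration) → 'W' (after the try/except). Output: QW

Answer: QW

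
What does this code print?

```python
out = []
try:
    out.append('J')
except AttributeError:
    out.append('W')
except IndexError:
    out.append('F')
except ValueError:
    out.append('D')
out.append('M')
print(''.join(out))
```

Execution trace: 'J' (try body, no exception) → 'M' (after the try/except). Output: JM

Answer: JM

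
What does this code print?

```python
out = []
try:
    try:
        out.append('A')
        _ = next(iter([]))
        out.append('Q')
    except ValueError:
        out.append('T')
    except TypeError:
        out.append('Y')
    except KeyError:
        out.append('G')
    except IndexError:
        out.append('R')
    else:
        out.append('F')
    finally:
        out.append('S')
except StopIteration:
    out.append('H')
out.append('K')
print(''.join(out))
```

Execution trace: 'A' (try body) → 'S' (finally) → 'H' (outer except StopIteration) → 'K' (after the try/except). Output: ASHK

Answer: ASHK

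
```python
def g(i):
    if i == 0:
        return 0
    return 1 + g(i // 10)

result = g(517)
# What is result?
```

Count of digits of 517: 3

Answer: 3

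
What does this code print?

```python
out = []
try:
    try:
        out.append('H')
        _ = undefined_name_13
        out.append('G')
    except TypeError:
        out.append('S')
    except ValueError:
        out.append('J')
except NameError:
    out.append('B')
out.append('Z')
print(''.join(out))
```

Execution trace: 'H' (try body) → 'B' (outer except NameError) → 'Z' (after the try/except). Output: HBZ

Answer: HBZ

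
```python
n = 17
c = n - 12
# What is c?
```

Trace:
`n = 17` → n = 17
`c = n - 12` → c = 5
So c = 5

Answer: 5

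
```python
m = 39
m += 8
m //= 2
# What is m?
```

Trace:
`m = 39` → m = 39
`m += 8` → m = 47
`m //= 2` → m = 23
So m = 23

Answer: 23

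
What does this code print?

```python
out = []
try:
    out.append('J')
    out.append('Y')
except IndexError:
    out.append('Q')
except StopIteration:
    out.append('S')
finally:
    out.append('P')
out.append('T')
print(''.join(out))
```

Execution trace: 'J' (try body) → 'Y' (try body, no exception) → 'P' (finally) → 'T' (after the try/except). Output: JYPT

Answer: JYPT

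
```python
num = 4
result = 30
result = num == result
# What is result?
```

Trace:
`num = 4` → num = 4
`result = 30` → result = 30
`result = num == result` → result = False
So result = False

Answer: False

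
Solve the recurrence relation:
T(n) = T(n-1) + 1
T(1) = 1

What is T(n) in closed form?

Unrolling: T(n) = T(1) + 1·(n-1) = 1 + 1(n-1) = n.

Answer: T(n) = n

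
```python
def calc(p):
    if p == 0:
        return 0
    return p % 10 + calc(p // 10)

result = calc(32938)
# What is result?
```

Sum of digits of 32938: 8 + 3 + 9 + 2 + 3 = 25

Answer: 25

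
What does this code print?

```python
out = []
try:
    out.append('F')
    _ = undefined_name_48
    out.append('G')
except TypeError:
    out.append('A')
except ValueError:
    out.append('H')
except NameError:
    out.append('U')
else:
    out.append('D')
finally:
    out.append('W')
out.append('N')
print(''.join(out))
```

Execution trace: 'F' (try body) → 'U' (except NameError) → 'W' (finally) → 'N' (after the try/except). Output: FUWN

Answer: FUWN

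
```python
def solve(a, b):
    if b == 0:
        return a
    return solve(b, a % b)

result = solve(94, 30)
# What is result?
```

solve(94, 30) -> solve(30, 4) -> solve(4, 2) -> solve(2, 0) -> 2

Answer: 2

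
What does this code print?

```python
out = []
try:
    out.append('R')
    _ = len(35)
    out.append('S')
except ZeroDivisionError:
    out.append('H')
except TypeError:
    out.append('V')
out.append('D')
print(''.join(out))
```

Execution trace: 'R' (try body) → 'V' (except TypeError) → 'D' (after the try/except). Output: RVD

Answer: RVD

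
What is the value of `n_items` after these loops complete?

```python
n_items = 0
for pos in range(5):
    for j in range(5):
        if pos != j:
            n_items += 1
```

5² - 5 (exclude diagonal)
`n_items` takes the values: 0 → 1 → 2 → 3 → 4 → 5 → 6 → 7 → 8 → 9 → 10 → 11 → 12 → 13 → 14 → 15 → 16 → 17 → 18 → 19 → 20

Answer: 20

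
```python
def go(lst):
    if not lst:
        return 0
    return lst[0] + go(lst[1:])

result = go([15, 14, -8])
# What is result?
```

15 + 14 + (-8) + 0 = 21

Answer: 21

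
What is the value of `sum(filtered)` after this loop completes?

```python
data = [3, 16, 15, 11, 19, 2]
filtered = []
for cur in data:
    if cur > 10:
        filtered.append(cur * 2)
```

Sum of doubled values > 10
`filtered` takes the values: [] → [32] → [32, 30] → [32, 30, 22] → [32, 30, 22, 38]
So `sum(filtered)` = 122

Answer: 122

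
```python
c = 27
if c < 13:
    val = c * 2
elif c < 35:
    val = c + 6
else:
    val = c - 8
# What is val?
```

Trace:
`c = 27` → c = 27
`if c < 13: ...` → c < 13 is False, c < 35 is True → val = 33
So val = 33

Answer: 33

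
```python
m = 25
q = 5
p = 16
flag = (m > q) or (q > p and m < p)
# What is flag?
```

Trace:
`m = 25` → m = 25
`q = 5` → q = 5
`p = 16` → p = 16
`flag = (m > q) or (q > p and m < p)` → flag = True
So flag = True

Answer: True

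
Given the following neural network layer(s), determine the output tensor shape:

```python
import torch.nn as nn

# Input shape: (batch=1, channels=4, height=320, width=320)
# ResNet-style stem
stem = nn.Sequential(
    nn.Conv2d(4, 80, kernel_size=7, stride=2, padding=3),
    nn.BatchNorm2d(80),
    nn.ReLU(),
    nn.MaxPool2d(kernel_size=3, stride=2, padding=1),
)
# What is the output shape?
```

Input: (1, 4, 320, 320) -> after Conv2d 7x7 stride=2: (1, 80, 160, 160) -> Output: (1, 80, 80, 80)

Answer: (1, 80, 80, 80)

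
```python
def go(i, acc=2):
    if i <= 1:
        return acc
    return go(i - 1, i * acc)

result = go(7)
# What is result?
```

Accumulator trace (n, acc): (7, 2) -> (6, 14) -> (5, 84) -> (4, 420) -> (3, 1680) -> (2, 5040) -> (1, 10080) -> return 10080

Answer: 10080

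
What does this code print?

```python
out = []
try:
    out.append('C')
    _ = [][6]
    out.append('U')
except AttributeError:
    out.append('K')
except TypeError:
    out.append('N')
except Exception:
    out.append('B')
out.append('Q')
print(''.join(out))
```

Execution trace: 'C' (try body) → 'B' (except Exception) → 'Q' (after the try/except). Output: CBQ

Answer: CBQ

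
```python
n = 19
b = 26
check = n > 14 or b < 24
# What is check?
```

Trace:
`n = 19` → n = 19
`b = 26` → b = 26
`check = n > 14 or b < 24` → check = True
So check = True

Answer: True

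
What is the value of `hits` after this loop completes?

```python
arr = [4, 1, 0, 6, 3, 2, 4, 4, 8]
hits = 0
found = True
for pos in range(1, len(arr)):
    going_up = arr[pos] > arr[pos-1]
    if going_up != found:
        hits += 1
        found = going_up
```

Count direction changes in [4, 1, 0, 6, 3, 2, 4, 4, 8]
`hits` takes the values: 0 → 1 → 2 → 3 → 4 → 5 → 6

Answer: 6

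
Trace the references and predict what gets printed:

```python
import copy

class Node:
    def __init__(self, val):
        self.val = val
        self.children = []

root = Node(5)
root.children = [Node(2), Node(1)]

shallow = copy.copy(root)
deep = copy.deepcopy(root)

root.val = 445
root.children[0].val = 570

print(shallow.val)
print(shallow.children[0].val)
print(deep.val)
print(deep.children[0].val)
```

Key concept: deep copy with custom objects.
Step by step:
`root = Node(5)` → root = Node(val=5, children=[])
`root.children = [Node(2), Node(1)]` → root = Node(val=5, children=[Node(val=2, children=[]), Node(val=1, children=[])])
`shallow = copy.copy(root)` → shallow = Node(val=5, children=[Node(val=2, children=[]), Node(val=1, children=[])])
`deep = copy.deepcopy(root)` → deep = Node(val=5, children=[Node(val=2, children=[]), Node(val=1, children=[])])
`root.val = 445` → root = Node(val=445, children=[Node(val=2, children=[]), Node(val=1, children=[])])
`root.children[0].val = 570` → root = Node(val=445, children=[Node(val=570, children=[]), Node(val=1, children=[])]); shallow = Node(val=5, children=[Node(val=570, children=[]), Node(val=1, children=[])])
`print(shallow.val)` → prints 5
`print(shallow.children[0].val)` → prints 570
`print(deep.val)` → prints 5
`print(deep.children[0].val)` → prints 2

Answer:
5
570
5
2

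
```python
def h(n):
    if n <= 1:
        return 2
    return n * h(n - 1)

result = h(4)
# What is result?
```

h(4) = 4 * 3 * 2 * 2 = 48

Answer: 48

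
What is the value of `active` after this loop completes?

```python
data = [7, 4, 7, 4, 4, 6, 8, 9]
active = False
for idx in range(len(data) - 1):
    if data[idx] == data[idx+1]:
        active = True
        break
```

Check consecutive duplicates in [7, 4, 7, 4, 4, 6, 8, 9]
`active` takes the values: False → True

Answer: True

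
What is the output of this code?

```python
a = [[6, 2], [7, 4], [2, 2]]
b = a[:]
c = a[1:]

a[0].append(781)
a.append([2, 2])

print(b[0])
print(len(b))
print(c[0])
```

Key concept: slice with nested mutation.
Step by step:
`a = [[6, 2], [7, 4], [2, 2]]` → a = [[6, 2], [7, 4], [2, 2]]
`b = a[:]` → b = [[6, 2], [7, 4], [2, 2]]
`c = a[1:]` → c = [[7, 4], [2, 2]]
`a[0].append(781)` → a = [[6, 2, 781], [7, 4], [2, 2]]; b = [[6, 2, 781], [7, 4], [2, 2]]
`a.append([2, 2])` → a = [[6, 2, 781], [7, 4], [2, 2], [2, 2]]
`print(b[0])` → prints [6, 2, 781]
`print(len(b))` → prints 3
`print(c[0])` → prints [7, 4]

Answer:
[6, 2, 781]
3
[7, 4]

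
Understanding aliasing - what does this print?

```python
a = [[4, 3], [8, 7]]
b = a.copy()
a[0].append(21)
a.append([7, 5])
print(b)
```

Key concept: shallow copy with nested lists.
Step by step:
`a = [[4, 3], [8, 7]]` → a = [[4, 3], [8, 7]]
`b = a.copy()` → b = [[4, 3], [8, 7]]
`a[0].append(21)` → a = [[4, 3, 21], [8, 7]]; b = [[4, 3, 21], [8, 7]]
`a.append([7, 5])` → a = [[4, 3, 21], [8, 7], [7, 5]]
`print(b)` → prints [[4, 3, 21], [8, 7]]

Answer: [[4, 3, 21], [8, 7]]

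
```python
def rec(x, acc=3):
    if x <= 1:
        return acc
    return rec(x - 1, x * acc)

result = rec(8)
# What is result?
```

Accumulator trace (n, acc): (8, 3) -> (7, 24) -> (6, 168) -> (5, 1008) -> (4, 5040) -> (3, 20160) -> (2, 60480) -> (1, 120960) -> return 120960

Answer: 120960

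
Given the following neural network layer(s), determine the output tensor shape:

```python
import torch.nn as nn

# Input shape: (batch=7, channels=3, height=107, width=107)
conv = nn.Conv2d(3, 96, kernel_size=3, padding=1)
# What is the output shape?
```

Input: (7, 3, 107, 107) -> Output: (7, 96, 107, 107)

Answer: (7, 96, 107, 107)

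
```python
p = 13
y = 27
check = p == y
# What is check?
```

Trace:
`p = 13` → p = 13
`y = 27` → y = 27
`check = p == y` → check = False
So check = False

Answer: False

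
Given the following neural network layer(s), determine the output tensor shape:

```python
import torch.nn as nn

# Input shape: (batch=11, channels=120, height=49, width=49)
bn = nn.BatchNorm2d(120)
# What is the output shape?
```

Input: (11, 120, 49, 49) -> Output: (11, 120, 49, 49)

Answer: (11, 120, 49, 49)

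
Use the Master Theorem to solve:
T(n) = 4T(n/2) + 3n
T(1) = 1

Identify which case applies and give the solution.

a=4, b=2, f(n)=3n. log_2(4) = 2. Since c=1 < 2, Case 1 applies: T(n) = Θ(n^log_b(a)) = O(n^2).

Answer: O(n^2) - Case 1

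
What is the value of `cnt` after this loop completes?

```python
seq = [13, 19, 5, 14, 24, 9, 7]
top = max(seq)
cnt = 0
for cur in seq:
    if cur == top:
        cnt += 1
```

Count of max value 24 in [13, 19, 5, 14, 24, 9, 7]
`cnt` takes the values: 0 → 1

Answer: 1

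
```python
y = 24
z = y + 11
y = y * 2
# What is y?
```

Trace:
`y = 24` → y = 24
`z = y + 11` → z = 35
`y = y * 2` → y = 48
So y = 48

Answer: 48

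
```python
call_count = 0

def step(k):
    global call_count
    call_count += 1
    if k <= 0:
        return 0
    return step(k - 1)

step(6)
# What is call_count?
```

Linear recursion stepping by 1: 7 calls from k=6 down to ≤0.

Answer: 7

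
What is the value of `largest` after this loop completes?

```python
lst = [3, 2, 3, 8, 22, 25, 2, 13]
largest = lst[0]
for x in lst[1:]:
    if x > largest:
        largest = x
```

Maximum of [3, 2, 3, 8, 22, 25, 2, 13]
`largest` takes the values: 3 → 8 → 22 → 25

Answer: 25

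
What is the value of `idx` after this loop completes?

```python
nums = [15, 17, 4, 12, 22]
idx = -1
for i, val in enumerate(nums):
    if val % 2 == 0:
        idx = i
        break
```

First even number index in [15, 17, 4, 12, 22]
`idx` takes the values: -1 → 2

Answer: 2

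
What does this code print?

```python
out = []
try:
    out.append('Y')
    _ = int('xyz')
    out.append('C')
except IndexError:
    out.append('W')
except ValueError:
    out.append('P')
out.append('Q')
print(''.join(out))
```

Execution trace: 'Y' (try body) → 'P' (except ValueError) → 'Q' (after the try/except). Output: YPQ

Answer: YPQ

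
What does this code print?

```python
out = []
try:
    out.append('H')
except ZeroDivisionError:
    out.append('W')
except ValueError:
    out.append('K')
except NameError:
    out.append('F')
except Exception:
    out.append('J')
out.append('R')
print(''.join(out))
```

Execution trace: 'H' (try body, no exception) → 'R' (after the try/except). Output: HR

Answer: HR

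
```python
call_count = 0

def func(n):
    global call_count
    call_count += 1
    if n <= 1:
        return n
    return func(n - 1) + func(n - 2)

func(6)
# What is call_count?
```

Calls(n) = 1 + Calls(n-1) + Calls(n-2); Calls(0)=Calls(1)=1. For n=6 this gives 25.

Answer: 25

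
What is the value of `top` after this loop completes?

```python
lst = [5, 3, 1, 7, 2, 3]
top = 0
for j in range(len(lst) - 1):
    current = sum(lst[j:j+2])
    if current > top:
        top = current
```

Max sum of 2-element window in [5, 3, 1, 7, 2, 3]
`top` takes the values: 0 → 8 → 9

Answer: 9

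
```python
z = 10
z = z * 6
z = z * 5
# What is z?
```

Trace:
`z = 10` → z = 10
`z = z * 6` → z = 60
`z = z * 5` → z = 300
So z = 300

Answer: 300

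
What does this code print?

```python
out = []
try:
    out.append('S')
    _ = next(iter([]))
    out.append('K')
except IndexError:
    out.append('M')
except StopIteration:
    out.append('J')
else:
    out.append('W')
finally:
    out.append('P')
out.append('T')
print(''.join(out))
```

Execution trace: 'S' (try body) → 'J' (except StopIteration) → 'P' (finally) → 'T' (after the try/except). Output: SJPT

Answer: SJPT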